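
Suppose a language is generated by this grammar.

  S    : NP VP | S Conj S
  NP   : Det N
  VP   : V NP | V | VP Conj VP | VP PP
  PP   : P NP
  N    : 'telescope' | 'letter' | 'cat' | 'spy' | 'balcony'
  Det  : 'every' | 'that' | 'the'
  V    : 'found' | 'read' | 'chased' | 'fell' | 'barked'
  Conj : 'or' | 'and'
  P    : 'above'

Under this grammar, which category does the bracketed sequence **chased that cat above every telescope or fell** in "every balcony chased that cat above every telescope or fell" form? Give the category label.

[S [NP [Det every] [N balcony]] [VP [VP [VP [V chased] [NP [Det that] [N cat]]] [PP [P above] [NP [Det every] [N telescope]]]] [Conj or] [VP [V fell]]]]
The span 'chased that cat above every telescope or fell' is the VP node built by VP → VP Conj VP.

VP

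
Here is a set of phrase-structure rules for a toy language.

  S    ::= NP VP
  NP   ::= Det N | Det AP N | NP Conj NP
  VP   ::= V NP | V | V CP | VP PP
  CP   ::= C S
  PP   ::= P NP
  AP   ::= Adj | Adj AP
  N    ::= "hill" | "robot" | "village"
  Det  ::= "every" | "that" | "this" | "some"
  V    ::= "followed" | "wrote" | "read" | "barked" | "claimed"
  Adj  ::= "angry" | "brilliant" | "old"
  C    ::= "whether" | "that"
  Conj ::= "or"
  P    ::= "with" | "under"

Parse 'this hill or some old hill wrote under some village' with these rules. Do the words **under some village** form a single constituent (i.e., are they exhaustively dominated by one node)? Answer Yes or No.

Yes

[S [NP [NP [Det this] [N hill]] [Conj or] [NP [Det some] [AP [Adj old]] [N hill]]] [VP [VP [V wrote]] [PP [P under] [NP [Det some] [N village]]]]]
The words 'under some village' are exhaustively dominated by a single PP node (built by PP → P NP), so they form a constituent.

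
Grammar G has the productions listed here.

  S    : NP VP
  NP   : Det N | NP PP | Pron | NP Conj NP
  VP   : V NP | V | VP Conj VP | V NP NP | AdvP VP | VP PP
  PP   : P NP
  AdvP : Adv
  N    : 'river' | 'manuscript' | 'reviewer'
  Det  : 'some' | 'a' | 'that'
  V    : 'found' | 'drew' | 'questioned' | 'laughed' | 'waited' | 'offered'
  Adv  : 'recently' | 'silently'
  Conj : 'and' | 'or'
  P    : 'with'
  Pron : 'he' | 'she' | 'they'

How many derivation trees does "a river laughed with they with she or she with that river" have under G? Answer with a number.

10

Two of the 10 distinct bracketings:
[S [NP [Det a] [N river]] [VP [VP [V laughed]] [PP [P with] [NP [NP [Pron they]] [PP [P with] [NP [NP [NP [Pron she]] [Conj or] [NP [Pron she]]] [PP [P with] [NP [Det that] [N river]]]]]]]]]
[S [NP [Det a] [N river]] [VP [VP [V laughed]] [PP [P with] [NP [NP [Pron they]] [PP [P with] [NP [NP [Pron she]] [Conj or] [NP [NP [Pron she]] [PP [P with] [NP [Det that] [N river]]]]]]]]]]
The trees differ in how a recursive rule is bracketed over the same span.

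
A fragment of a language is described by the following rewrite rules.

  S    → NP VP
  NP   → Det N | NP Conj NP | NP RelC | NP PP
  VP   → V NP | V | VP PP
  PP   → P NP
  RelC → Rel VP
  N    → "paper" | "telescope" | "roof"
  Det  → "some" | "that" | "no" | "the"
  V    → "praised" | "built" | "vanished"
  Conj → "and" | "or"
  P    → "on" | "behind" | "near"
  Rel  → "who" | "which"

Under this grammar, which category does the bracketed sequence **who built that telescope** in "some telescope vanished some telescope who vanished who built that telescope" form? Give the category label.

RelC

S
  NP
    Det: some
    N: telescope
  VP
    V: vanished
    NP
      NP
        NP
          Det: some
          N: telescope
        RelC
          Rel: who
          VP
            V: vanished
      RelC
        Rel: who
        VP
          V: built
          NP
            Det: that
            N: telescope
The span 'who built that telescope' is the RelC node built by RelC → Rel VP.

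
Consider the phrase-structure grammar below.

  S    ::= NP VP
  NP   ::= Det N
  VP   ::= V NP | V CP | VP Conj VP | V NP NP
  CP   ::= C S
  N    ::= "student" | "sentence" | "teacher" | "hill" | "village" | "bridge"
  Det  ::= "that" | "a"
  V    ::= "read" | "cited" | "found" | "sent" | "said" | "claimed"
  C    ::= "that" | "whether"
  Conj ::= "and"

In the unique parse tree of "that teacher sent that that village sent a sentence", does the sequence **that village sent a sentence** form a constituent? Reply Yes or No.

Yes

[S [NP [Det that] [N teacher]] [VP [V sent] [CP [C that] [S [NP [Det that] [N village]] [VP [V sent] [NP [Det a] [N sentence]]]]]]]
The words 'that village sent a sentence' are exhaustively dominated by a single S node (built by S → NP VP), so they form a constituent.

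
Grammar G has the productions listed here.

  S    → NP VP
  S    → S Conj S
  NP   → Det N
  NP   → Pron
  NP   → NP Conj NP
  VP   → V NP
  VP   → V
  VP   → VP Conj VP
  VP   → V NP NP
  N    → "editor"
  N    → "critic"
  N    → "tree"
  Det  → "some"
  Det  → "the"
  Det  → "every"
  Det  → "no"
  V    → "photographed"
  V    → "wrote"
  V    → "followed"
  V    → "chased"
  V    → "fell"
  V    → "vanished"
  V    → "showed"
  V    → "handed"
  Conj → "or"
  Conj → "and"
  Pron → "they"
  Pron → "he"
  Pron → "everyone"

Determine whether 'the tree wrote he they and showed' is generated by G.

Grammatical

[S [NP [Det the] [N tree]] [VP [VP [V wrote] [NP [Pron he]] [NP [Pron they]]] [Conj and] [VP [V showed]]]]
Each bracket corresponds to one application of a listed rule, so the string is derivable from S.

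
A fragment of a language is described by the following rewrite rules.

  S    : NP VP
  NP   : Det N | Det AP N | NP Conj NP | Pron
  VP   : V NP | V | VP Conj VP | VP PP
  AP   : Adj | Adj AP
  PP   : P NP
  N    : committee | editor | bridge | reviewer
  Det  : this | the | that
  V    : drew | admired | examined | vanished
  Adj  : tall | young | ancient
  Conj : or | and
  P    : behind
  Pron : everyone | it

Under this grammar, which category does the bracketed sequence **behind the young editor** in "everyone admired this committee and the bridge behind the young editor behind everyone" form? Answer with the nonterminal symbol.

PP

S
  NP
    Pron: everyone
  VP
    VP
      VP
        V: admired
        NP
          NP
            Det: this
            N: committee
          Conj: and
          NP
            Det: the
            N: bridge
      PP
        P: behind
        NP
          Det: the
          AP
            Adj: young
          N: editor
    PP
      P: behind
      NP
        Pron: everyone
The span 'behind the young editor' is the PP node built by PP → P NP.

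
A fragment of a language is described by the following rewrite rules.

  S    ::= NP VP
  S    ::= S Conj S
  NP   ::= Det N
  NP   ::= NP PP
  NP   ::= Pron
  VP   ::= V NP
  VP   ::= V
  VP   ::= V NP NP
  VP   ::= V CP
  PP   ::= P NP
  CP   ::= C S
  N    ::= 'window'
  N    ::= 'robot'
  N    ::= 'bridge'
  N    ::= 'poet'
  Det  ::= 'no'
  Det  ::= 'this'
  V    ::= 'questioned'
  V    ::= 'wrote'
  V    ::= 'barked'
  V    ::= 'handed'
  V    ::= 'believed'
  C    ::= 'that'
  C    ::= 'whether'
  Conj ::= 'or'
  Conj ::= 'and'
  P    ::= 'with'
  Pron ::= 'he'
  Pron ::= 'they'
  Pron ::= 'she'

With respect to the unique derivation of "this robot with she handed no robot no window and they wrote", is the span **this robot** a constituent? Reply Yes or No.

[S [S [NP [NP [Det this] [N robot]] [PP [P with] [NP [Pron she]]]] [VP [V handed] [NP [Det no] [N robot]] [NP [Det no] [N window]]]] [Conj and] [S [NP [Pron they]] [VP [V wrote]]]]
The words 'this robot' are exhaustively dominated by a single NP node (built by NP → Det N), so they form a constituent.

Yes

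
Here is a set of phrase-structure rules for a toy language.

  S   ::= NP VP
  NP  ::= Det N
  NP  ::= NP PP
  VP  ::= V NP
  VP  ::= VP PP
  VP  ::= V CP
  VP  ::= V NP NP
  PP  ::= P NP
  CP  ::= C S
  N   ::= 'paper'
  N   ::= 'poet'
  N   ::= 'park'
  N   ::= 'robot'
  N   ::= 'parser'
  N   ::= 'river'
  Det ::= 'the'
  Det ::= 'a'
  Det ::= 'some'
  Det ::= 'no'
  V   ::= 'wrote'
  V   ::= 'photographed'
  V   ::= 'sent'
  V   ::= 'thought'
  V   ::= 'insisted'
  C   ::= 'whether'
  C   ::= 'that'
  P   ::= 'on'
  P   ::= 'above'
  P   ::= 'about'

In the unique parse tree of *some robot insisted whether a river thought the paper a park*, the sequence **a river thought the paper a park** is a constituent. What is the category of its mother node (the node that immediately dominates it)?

[S [NP [Det some] [N robot]] [VP [V insisted] [CP [C whether] [S [NP [Det a] [N river]] [VP [V thought] [NP [Det the] [N paper]] [NP [Det a] [N park]]]]]]]
The span 'a river thought the paper a park' is the S node built by S → NP VP.
Its mother is the CP built by CP → C S.

CP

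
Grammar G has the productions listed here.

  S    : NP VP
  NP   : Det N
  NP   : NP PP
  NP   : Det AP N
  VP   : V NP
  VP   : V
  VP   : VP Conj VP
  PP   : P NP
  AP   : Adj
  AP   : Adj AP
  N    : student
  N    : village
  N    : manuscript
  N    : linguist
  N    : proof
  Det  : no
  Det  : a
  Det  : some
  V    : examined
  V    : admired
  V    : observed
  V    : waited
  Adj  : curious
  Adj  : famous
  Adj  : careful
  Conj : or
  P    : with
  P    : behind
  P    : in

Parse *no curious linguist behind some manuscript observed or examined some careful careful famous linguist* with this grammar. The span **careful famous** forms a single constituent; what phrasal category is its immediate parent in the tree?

S
  NP
    NP
      Det: no
      AP
        Adj: curious
      N: linguist
    PP
      P: behind
      NP
        Det: some
        N: manuscript
  VP
    VP
      V: observed
    Conj: or
    VP
      V: examined
      NP
        Det: some
        AP
          Adj: careful
          AP
            Adj: careful
            AP
              Adj: famous
        N: linguist
The span 'careful famous' is the AP node built by AP → Adj AP.
Its mother is the AP built by AP → Adj AP.

AP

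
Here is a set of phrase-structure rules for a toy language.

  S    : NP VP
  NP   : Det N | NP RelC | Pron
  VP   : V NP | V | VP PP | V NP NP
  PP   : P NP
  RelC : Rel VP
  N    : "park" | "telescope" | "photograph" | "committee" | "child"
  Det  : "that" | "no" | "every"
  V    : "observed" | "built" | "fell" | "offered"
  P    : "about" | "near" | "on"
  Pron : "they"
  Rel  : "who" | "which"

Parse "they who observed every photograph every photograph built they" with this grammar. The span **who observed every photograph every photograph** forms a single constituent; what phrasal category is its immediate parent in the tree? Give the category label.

S
  NP
    NP
      Pron: they
    RelC
      Rel: who
      VP
        V: observed
        NP
          Det: every
          N: photograph
        NP
          Det: every
          N: photograph
  VP
    V: built
    NP
      Pron: they
The span 'who observed every photograph every photograph' is the RelC node built by RelC → Rel VP.
Its mother is the NP built by NP → NP RelC.

NP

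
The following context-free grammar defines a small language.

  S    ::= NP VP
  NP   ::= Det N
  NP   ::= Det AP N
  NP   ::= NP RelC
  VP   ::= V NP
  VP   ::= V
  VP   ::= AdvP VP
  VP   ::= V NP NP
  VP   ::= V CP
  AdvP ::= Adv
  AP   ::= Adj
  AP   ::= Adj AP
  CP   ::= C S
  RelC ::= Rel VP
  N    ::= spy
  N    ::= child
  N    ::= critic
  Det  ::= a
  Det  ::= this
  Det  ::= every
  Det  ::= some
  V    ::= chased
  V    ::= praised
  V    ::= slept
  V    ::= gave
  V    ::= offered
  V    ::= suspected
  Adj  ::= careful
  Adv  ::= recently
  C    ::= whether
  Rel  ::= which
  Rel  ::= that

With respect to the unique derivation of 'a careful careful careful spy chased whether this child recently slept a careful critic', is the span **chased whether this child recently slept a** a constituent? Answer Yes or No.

[S [NP [Det a] [AP [Adj careful] [AP [Adj careful] [AP [Adj careful]]]] [N spy]] [VP [V chased] [CP [C whether] [S [NP [Det this] [N child]] [VP [AdvP [Adv recently]] [VP [V slept] [NP [Det a] [AP [Adj careful]] [N critic]]]]]]]]
The smallest constituent containing 'chased whether this child recently slept a' is the VP spanning 'chased whether this child recently slept a careful critic'; no single node in the tree dominates exactly the given words.

No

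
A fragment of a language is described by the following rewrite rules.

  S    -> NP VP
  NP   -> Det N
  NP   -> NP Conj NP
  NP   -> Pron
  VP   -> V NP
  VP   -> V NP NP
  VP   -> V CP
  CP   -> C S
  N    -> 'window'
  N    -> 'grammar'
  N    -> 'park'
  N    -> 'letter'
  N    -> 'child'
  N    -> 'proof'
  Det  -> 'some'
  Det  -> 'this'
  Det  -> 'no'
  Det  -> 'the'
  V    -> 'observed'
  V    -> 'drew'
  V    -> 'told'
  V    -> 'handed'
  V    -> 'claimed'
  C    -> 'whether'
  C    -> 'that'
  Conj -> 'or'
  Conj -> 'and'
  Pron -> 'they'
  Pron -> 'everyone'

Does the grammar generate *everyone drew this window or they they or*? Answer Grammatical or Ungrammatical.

Ungrammatical

For S → NP VP, the only prefix that parses as NP is 'everyone', but the remainder 'drew this window or they they or' is not a VP under these rules.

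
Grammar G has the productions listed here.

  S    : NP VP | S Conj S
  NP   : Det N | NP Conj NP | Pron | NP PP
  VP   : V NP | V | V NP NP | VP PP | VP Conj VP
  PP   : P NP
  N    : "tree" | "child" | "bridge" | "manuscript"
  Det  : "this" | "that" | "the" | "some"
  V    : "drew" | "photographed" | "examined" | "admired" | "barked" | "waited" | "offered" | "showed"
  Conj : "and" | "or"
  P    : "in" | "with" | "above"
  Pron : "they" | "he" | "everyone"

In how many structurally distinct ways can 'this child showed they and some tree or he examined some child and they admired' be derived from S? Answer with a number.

4

Two of the 4 distinct bracketings:
[S [S [NP [Det this] [N child]] [VP [V showed] [NP [Pron they]]]] [Conj and] [S [S [NP [NP [Det some] [N tree]] [Conj or] [NP [Pron he]]] [VP [V examined] [NP [Det some] [N child]]]] [Conj and] [S [NP [Pron they]] [VP [V admired]]]]]
[S [S [NP [Det this] [N child]] [VP [V showed] [NP [NP [Pron they]] [Conj and] [NP [Det some] [N tree]]]]] [Conj or] [S [S [NP [Pron he]] [VP [V examined] [NP [Det some] [N child]]]] [Conj and] [S [NP [Pron they]] [VP [V admired]]]]]
The trees differ in how a recursive rule is bracketed over the same span.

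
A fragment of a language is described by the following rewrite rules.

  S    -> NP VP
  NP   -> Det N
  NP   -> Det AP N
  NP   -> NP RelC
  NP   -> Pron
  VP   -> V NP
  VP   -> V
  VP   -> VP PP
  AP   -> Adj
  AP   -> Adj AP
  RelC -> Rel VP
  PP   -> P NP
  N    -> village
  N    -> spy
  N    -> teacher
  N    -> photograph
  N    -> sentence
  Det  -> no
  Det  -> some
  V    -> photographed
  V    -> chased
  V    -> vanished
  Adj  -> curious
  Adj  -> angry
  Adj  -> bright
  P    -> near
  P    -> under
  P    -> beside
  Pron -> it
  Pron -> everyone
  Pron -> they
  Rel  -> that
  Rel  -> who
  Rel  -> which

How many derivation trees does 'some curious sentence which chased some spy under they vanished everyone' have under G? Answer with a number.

1

[S [NP [NP [Det some] [AP [Adj curious]] [N sentence]] [RelC [Rel which] [VP [VP [V chased] [NP [Det some] [N spy]]] [PP [P under] [NP [Pron they]]]]]] [VP [V vanished] [NP [Pron everyone]]]]
No rule offers an alternative attachment or grouping for any span, so this is the only derivation.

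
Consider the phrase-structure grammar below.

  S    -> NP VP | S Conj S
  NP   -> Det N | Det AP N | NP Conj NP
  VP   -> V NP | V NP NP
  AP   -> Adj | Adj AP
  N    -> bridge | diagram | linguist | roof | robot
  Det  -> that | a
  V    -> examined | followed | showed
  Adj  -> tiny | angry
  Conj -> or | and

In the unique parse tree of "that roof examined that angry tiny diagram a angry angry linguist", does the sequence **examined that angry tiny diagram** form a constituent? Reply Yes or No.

No

[S [NP [Det that] [N roof]] [VP [V examined] [NP [Det that] [AP [Adj angry] [AP [Adj tiny]]] [N diagram]] [NP [Det a] [AP [Adj angry] [AP [Adj angry]]] [N linguist]]]]
The smallest constituent containing 'examined that angry tiny diagram' is the VP spanning 'examined that angry tiny diagram a angry angry linguist'; no single node in the tree dominates exactly the given words.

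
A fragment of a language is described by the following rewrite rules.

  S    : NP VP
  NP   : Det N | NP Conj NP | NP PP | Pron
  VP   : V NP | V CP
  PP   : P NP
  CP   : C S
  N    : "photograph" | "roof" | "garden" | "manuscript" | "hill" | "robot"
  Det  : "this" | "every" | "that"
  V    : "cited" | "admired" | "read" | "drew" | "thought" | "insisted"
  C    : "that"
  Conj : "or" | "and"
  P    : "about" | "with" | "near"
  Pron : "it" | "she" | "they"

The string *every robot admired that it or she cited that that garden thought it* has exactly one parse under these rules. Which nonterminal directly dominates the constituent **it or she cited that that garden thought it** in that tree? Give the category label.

S
  NP
    Det: every
    N: robot
  VP
    V: admired
    CP
      C: that
      S
        NP
          NP
            Pron: it
          Conj: or
          NP
            Pron: she
        VP
          V: cited
          CP
            C: that
            S
              NP
                Det: that
                N: garden
              VP
                V: thought
                NP
                  Pron: it
The span 'it or she cited that that garden thought it' is the S node built by S → NP VP.
Its mother is the CP built by CP → C S.

CP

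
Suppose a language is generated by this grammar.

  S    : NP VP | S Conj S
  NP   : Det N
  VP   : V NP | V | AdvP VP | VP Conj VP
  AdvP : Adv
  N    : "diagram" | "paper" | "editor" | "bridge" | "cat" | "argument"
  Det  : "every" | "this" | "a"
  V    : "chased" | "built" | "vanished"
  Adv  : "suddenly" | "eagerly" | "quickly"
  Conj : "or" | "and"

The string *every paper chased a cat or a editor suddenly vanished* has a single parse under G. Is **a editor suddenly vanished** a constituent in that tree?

Yes

[S [S [NP [Det every] [N paper]] [VP [V chased] [NP [Det a] [N cat]]]] [Conj or] [S [NP [Det a] [N editor]] [VP [AdvP [Adv suddenly]] [VP [V vanished]]]]]
The words 'a editor suddenly vanished' are exhaustively dominated by a single S node (built by S → NP VP), so they form a constituent.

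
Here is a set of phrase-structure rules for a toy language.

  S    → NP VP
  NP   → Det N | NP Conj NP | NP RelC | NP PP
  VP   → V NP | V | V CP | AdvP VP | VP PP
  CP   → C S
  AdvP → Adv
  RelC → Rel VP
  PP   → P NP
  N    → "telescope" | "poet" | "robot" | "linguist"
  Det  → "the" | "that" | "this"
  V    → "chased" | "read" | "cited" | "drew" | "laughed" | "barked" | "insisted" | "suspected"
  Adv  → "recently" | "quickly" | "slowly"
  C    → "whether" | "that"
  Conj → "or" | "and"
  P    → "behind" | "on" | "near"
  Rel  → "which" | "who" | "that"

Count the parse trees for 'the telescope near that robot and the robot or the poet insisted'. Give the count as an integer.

5

Two of the 5 distinct bracketings:
[S [NP [NP [NP [Det the] [N telescope]] [PP [P near] [NP [Det that] [N robot]]]] [Conj and] [NP [NP [Det the] [N robot]] [Conj or] [NP [Det the] [N poet]]]] [VP [V insisted]]]
[S [NP [NP [NP [NP [Det the] [N telescope]] [PP [P near] [NP [Det that] [N robot]]]] [Conj and] [NP [Det the] [N robot]]] [Conj or] [NP [Det the] [N poet]]] [VP [V insisted]]]
The trees differ in how a recursive rule is bracketed over the same span.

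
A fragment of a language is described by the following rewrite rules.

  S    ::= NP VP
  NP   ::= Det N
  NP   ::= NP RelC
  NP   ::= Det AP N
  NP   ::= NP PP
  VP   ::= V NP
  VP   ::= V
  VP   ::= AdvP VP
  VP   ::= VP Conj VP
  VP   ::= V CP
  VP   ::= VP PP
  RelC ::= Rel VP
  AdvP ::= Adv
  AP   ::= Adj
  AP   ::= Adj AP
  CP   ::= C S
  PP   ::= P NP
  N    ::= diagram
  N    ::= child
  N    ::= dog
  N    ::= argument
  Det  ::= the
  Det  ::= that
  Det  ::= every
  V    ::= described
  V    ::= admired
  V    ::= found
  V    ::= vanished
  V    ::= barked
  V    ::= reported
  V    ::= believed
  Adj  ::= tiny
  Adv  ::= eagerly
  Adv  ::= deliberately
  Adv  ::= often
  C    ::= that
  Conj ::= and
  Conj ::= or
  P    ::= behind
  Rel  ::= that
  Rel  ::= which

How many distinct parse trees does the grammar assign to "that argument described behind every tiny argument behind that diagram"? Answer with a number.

The two bracketings:
[S [NP [Det that] [N argument]] [VP [VP [V described]] [PP [P behind] [NP [NP [Det every] [AP [Adj tiny]] [N argument]] [PP [P behind] [NP [Det that] [N diagram]]]]]]]
[S [NP [Det that] [N argument]] [VP [VP [VP [V described]] [PP [P behind] [NP [Det every] [AP [Adj tiny]] [N argument]]]] [PP [P behind] [NP [Det that] [N diagram]]]]]
The difference turns on whether NP → NP PP is used at the relevant span, versus an alternative expansion of NP.

2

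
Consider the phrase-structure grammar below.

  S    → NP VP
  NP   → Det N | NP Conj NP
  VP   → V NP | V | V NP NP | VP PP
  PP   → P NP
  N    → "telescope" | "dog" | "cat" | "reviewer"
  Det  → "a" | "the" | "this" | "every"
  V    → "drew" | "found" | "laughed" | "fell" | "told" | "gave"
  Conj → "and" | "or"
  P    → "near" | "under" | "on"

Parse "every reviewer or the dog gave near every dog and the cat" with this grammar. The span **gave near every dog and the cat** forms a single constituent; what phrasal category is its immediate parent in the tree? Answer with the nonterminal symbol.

S

S
  NP
    NP
      Det: every
      N: reviewer
    Conj: or
    NP
      Det: the
      N: dog
  VP
    VP
      V: gave
    PP
      P: near
      NP
        NP
          Det: every
          N: dog
        Conj: and
        NP
          Det: the
          N: cat
The span 'gave near every dog and the cat' is the VP node built by VP → VP PP.
Its mother is the S built by S → NP VP.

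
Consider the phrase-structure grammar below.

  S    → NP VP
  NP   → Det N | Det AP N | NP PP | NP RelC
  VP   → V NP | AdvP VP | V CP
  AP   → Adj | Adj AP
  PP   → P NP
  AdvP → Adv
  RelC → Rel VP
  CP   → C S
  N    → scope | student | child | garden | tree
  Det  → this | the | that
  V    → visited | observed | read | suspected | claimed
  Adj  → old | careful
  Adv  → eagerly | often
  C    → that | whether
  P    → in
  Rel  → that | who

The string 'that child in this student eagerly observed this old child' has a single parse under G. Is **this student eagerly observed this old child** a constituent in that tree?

[S [NP [NP [Det that] [N child]] [PP [P in] [NP [Det this] [N student]]]] [VP [AdvP [Adv eagerly]] [VP [V observed] [NP [Det this] [AP [Adj old]] [N child]]]]]
The smallest constituent containing 'this student eagerly observed this old child' is the S spanning 'that child in this student eagerly observed this old child'; no single node in the tree dominates exactly the given words.

No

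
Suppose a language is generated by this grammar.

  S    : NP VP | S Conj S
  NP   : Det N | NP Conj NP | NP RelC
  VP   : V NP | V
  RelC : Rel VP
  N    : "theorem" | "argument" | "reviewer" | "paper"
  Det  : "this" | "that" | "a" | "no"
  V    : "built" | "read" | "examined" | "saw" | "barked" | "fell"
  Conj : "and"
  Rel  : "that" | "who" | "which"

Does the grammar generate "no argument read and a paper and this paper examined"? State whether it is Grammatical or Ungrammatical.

S
  S
    NP
      Det: no
      N: argument
    VP
      V: read
  Conj: and
  S
    NP
      NP
        Det: a
        N: paper
      Conj: and
      NP
        Det: this
        N: paper
    VP
      V: examined
The bracketing above is licensed at every node by one of the given productions, with S at the root.

Grammatical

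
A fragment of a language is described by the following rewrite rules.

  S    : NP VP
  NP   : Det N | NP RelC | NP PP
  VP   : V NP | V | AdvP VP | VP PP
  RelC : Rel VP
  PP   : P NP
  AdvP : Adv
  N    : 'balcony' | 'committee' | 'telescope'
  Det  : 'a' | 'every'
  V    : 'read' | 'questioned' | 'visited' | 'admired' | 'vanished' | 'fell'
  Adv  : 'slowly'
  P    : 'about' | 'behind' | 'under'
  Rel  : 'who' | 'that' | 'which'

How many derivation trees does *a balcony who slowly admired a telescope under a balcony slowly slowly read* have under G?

4

Two of the 4 distinct bracketings:
[S [NP [NP [Det a] [N balcony]] [RelC [Rel who] [VP [AdvP [Adv slowly]] [VP [V admired] [NP [NP [Det a] [N telescope]] [PP [P under] [NP [Det a] [N balcony]]]]]]]] [VP [AdvP [Adv slowly]] [VP [AdvP [Adv slowly]] [VP [V read]]]]]
[S [NP [NP [Det a] [N balcony]] [RelC [Rel who] [VP [AdvP [Adv slowly]] [VP [VP [V admired] [NP [Det a] [N telescope]]] [PP [P under] [NP [Det a] [N balcony]]]]]]] [VP [AdvP [Adv slowly]] [VP [AdvP [Adv slowly]] [VP [V read]]]]]
The difference turns on whether NP → NP PP is used at the relevant span, versus an alternative expansion of NP.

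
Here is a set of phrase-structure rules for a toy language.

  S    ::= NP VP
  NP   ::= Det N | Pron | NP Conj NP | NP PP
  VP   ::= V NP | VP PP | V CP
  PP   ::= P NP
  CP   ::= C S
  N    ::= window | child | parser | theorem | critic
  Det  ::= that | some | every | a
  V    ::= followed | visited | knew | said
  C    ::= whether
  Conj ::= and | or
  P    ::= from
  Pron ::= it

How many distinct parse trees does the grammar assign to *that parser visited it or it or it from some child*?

7

Two of the 7 distinct bracketings:
[S [NP [Det that] [N parser]] [VP [V visited] [NP [NP [Pron it]] [Conj or] [NP [NP [Pron it]] [Conj or] [NP [NP [Pron it]] [PP [P from] [NP [Det some] [N child]]]]]]]]
[S [NP [Det that] [N parser]] [VP [V visited] [NP [NP [Pron it]] [Conj or] [NP [NP [NP [Pron it]] [Conj or] [NP [Pron it]]] [PP [P from] [NP [Det some] [N child]]]]]]]
The trees differ in how a recursive rule is bracketed over the same span.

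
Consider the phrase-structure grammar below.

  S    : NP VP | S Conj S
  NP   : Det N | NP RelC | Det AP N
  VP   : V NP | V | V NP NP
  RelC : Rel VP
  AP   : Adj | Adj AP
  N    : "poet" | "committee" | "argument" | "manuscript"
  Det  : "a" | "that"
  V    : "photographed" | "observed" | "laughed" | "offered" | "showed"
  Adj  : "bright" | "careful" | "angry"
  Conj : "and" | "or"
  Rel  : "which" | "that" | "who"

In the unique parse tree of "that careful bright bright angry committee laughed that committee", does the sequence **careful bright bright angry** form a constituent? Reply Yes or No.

Yes

[S [NP [Det that] [AP [Adj careful] [AP [Adj bright] [AP [Adj bright] [AP [Adj angry]]]]] [N committee]] [VP [V laughed] [NP [Det that] [N committee]]]]
The words 'careful bright bright angry' are exhaustively dominated by a single AP node (built by AP → Adj AP), so they form a constituent.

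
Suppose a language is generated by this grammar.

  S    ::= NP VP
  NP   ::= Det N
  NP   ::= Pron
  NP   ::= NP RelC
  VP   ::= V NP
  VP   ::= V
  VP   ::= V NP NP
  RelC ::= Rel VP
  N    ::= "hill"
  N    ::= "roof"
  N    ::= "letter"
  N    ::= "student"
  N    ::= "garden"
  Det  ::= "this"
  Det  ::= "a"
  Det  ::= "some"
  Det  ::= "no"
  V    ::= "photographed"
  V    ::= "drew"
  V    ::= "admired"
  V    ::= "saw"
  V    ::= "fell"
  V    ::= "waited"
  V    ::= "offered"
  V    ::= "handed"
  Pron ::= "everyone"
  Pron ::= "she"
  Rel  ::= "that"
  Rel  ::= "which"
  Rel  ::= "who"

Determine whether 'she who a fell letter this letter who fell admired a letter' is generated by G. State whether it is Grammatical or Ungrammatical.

Ungrammatical

A Rel word can never sit immediately before a Det word in any string this grammar generates, so the substring 'who a' rules out a derivation.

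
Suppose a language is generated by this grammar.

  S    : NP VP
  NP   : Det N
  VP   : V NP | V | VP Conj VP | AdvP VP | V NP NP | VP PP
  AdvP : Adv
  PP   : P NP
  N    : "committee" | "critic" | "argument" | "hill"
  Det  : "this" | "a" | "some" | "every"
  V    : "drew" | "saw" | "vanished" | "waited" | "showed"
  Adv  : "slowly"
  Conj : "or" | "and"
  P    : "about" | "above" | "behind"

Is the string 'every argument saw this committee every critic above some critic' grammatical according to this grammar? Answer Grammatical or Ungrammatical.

[S [NP [Det every] [N argument]] [VP [VP [V saw] [NP [Det this] [N committee]] [NP [Det every] [N critic]]] [PP [P above] [NP [Det some] [N critic]]]]]
Every word is introduced by a lexical rule and the phrasal rules combine the resulting categories into a single S.

Grammatical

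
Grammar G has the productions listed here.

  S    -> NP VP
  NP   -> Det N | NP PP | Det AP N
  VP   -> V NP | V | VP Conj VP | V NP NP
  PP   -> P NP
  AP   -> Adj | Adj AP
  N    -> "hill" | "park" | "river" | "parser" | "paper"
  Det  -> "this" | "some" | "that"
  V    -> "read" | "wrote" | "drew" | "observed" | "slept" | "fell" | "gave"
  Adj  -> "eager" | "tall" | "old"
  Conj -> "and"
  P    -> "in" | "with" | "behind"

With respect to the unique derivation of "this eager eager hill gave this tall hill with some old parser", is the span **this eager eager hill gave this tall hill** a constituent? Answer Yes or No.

[S [NP [Det this] [AP [Adj eager] [AP [Adj eager]]] [N hill]] [VP [V gave] [NP [NP [Det this] [AP [Adj tall]] [N hill]] [PP [P with] [NP [Det some] [AP [Adj old]] [N parser]]]]]]
The smallest constituent containing 'this eager eager hill gave this tall hill' is the S spanning 'this eager eager hill gave this tall hill with some old parser'; no single node in the tree dominates exactly the given words.

No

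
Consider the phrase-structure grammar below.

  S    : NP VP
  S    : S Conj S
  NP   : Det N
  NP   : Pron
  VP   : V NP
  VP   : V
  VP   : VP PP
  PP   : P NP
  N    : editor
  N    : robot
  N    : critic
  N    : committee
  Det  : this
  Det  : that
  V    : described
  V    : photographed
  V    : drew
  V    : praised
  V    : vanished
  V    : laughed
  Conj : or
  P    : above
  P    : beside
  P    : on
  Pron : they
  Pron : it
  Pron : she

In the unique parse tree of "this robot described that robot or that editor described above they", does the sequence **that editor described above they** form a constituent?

[S [S [NP [Det this] [N robot]] [VP [V described] [NP [Det that] [N robot]]]] [Conj or] [S [NP [Det that] [N editor]] [VP [VP [V described]] [PP [P above] [NP [Pron they]]]]]]
The words 'that editor described above they' are exhaustively dominated by a single S node (built by S → NP VP), so they form a constituent.

Yes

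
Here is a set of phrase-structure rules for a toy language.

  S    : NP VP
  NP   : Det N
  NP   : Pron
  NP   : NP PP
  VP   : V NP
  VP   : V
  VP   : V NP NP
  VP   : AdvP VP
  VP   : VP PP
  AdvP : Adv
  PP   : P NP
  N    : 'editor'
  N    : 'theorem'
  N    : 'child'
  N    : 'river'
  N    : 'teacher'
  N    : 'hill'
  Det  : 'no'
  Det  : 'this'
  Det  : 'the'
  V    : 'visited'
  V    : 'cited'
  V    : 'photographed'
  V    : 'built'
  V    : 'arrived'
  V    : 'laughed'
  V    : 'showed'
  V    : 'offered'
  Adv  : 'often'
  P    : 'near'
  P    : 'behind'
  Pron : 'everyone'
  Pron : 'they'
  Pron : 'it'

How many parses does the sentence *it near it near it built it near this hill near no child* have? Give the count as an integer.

Two of the 10 distinct bracketings:
[S [NP [NP [Pron it]] [PP [P near] [NP [NP [Pron it]] [PP [P near] [NP [Pron it]]]]]] [VP [V built] [NP [NP [Pron it]] [PP [P near] [NP [NP [Det this] [N hill]] [PP [P near] [NP [Det no] [N child]]]]]]]]
[S [NP [NP [Pron it]] [PP [P near] [NP [NP [Pron it]] [PP [P near] [NP [Pron it]]]]]] [VP [V built] [NP [NP [NP [Pron it]] [PP [P near] [NP [Det this] [N hill]]]] [PP [P near] [NP [Det no] [N child]]]]]]
The trees differ in how a recursive rule is bracketed over the same span.

10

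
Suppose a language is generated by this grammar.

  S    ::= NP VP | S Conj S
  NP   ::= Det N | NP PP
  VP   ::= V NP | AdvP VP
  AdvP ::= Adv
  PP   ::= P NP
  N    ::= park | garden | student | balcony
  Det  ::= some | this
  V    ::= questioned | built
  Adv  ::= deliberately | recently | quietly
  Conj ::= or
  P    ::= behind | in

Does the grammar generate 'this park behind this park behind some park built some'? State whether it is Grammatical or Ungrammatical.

Ungrammatical

For S → NP VP, every NP-prefix leaves a non-VP remainder: after 'this park' the remainder is not a VP; after 'this park behind this park' the remainder is not a VP; after 'this park behind this park behind some park' the remainder is not a VP. The alternative S rule S → S Conj S likewise has no satisfying split.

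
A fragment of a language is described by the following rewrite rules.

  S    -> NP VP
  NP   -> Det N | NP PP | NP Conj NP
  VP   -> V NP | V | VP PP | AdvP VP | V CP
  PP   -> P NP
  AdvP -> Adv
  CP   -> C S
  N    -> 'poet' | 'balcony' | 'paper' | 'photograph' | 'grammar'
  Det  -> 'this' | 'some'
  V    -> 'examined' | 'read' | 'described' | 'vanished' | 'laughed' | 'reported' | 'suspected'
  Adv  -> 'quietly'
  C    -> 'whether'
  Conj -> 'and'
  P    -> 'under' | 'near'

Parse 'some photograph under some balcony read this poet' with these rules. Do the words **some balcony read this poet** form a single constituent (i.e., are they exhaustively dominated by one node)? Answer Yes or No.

[S [NP [NP [Det some] [N photograph]] [PP [P under] [NP [Det some] [N balcony]]]] [VP [V read] [NP [Det this] [N poet]]]]
The smallest constituent containing 'some balcony read this poet' is the S spanning 'some photograph under some balcony read this poet'; no single node in the tree dominates exactly the given words.

No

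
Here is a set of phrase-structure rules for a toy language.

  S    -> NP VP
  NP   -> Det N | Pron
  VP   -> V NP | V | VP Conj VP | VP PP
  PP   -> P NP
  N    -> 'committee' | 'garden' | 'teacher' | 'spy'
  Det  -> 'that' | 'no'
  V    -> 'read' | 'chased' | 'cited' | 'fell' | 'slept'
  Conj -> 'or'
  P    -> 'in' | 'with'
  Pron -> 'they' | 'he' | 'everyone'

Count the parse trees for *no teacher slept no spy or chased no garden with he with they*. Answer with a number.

3

Two of the 3 distinct bracketings:
[S [NP [Det no] [N teacher]] [VP [VP [V slept] [NP [Det no] [N spy]]] [Conj or] [VP [VP [VP [V chased] [NP [Det no] [N garden]]] [PP [P with] [NP [Pron he]]]] [PP [P with] [NP [Pron they]]]]]]
[S [NP [Det no] [N teacher]] [VP [VP [VP [V slept] [NP [Det no] [N spy]]] [Conj or] [VP [VP [V chased] [NP [Det no] [N garden]]] [PP [P with] [NP [Pron he]]]]] [PP [P with] [NP [Pron they]]]]]
The trees differ in how a recursive rule is bracketed over the same span.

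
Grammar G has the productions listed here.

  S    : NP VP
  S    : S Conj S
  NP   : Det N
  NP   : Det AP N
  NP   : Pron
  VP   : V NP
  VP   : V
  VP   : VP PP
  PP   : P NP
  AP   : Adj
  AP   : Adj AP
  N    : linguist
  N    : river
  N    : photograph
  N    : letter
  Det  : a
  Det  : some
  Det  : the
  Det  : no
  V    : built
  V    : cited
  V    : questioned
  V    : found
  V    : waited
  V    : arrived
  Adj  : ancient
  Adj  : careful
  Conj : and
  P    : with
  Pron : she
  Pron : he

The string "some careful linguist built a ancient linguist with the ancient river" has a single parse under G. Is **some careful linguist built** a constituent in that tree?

No

[S [NP [Det some] [AP [Adj careful]] [N linguist]] [VP [VP [V built] [NP [Det a] [AP [Adj ancient]] [N linguist]]] [PP [P with] [NP [Det the] [AP [Adj ancient]] [N river]]]]]
The smallest constituent containing 'some careful linguist built' is the S spanning 'some careful linguist built a ancient linguist with the ancient river'; no single node in the tree dominates exactly the given words.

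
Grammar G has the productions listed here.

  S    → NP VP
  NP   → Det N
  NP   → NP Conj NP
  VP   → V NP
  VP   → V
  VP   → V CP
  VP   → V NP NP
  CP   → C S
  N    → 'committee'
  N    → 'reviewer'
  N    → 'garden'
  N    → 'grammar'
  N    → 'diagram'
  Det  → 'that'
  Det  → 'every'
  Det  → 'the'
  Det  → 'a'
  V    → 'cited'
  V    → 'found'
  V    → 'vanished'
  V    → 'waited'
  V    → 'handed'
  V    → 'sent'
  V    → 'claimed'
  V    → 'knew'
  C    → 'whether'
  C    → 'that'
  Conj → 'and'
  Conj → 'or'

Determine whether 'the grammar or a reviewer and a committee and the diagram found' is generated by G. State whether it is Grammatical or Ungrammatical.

S
  NP
    NP
      Det: the
      N: grammar
    Conj: or
    NP
      NP
        Det: a
        N: reviewer
      Conj: and
      NP
        NP
          Det: a
          N: committee
        Conj: and
        NP
          Det: the
          N: diagram
  VP
    V: found
Every word is introduced by a lexical rule and the phrasal rules combine the resulting categories into a single S.

Grammatical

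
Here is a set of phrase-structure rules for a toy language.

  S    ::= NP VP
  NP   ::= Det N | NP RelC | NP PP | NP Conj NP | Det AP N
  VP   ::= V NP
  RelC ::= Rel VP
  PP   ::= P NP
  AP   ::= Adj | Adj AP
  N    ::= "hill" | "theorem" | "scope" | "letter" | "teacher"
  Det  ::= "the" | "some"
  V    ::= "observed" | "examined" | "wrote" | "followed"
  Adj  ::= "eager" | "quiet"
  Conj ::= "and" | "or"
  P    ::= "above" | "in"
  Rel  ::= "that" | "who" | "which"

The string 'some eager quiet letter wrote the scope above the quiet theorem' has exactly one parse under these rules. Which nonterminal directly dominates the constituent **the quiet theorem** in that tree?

PP

S
  NP
    Det: some
    AP
      Adj: eager
      AP
        Adj: quiet
    N: letter
  VP
    V: wrote
    NP
      NP
        Det: the
        N: scope
      PP
        P: above
        NP
          Det: the
          AP
            Adj: quiet
          N: theorem
The span 'the quiet theorem' is the NP node built by NP → Det AP N.
Its mother is the PP built by PP → P NP.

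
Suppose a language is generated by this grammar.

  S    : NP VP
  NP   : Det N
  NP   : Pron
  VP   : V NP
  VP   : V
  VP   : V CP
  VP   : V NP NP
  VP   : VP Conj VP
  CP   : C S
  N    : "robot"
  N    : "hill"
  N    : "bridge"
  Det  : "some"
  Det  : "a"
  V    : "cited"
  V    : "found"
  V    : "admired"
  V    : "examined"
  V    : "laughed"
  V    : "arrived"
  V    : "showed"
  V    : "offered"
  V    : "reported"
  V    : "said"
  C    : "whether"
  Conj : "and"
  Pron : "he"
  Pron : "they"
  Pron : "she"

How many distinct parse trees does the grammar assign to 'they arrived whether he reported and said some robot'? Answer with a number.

2

The two bracketings:
[S [NP [Pron they]] [VP [V arrived] [CP [C whether] [S [NP [Pron he]] [VP [VP [V reported]] [Conj and] [VP [V said] [NP [Det some] [N robot]]]]]]]]
[S [NP [Pron they]] [VP [VP [V arrived] [CP [C whether] [S [NP [Pron he]] [VP [V reported]]]]] [Conj and] [VP [V said] [NP [Det some] [N robot]]]]]
The trees differ in how a recursive rule is bracketed over the same span.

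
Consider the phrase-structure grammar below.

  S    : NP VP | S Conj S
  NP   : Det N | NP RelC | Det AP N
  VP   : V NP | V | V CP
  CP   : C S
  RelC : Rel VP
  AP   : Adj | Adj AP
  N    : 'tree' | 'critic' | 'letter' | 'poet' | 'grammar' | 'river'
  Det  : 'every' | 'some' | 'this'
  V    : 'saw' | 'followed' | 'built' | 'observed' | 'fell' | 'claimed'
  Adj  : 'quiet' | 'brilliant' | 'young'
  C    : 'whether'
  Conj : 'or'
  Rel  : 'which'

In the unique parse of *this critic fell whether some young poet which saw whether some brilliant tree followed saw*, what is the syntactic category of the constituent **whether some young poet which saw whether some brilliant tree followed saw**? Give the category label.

CP

S
  NP
    Det: this
    N: critic
  VP
    V: fell
    CP
      C: whether
      S
        NP
          NP
            Det: some
            AP
              Adj: young
            N: poet
          RelC
            Rel: which
            VP
              V: saw
              CP
                C: whether
                S
                  NP
                    Det: some
                    AP
                      Adj: brilliant
                    N: tree
                  VP
                    V: followed
        VP
          V: saw
The span 'whether some young poet which saw whether some brilliant tree followed saw' is the CP node built by CP → C S.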